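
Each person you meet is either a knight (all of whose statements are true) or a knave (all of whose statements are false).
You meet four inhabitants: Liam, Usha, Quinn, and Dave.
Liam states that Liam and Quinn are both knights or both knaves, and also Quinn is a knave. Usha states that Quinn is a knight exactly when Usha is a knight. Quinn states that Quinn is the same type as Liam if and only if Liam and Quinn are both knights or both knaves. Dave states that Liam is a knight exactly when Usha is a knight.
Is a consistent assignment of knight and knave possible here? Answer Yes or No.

Yes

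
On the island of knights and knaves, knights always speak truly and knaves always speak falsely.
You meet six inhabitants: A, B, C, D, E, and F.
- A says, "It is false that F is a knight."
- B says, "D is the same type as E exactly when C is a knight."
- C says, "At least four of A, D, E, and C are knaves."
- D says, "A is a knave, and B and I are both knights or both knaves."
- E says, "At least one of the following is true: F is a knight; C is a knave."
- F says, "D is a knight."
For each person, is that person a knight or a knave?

Knights: A, B, and E. Knaves: C, D, and F.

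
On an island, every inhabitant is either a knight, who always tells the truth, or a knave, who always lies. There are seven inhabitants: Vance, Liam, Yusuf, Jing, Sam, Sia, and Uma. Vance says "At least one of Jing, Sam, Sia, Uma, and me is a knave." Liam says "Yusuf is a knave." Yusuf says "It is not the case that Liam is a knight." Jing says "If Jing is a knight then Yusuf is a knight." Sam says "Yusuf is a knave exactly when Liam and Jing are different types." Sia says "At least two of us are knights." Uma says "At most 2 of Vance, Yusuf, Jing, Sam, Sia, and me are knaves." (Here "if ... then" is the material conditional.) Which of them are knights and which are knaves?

Knights: Vance, Yusuf, Jing, Sia, and Uma. Knaves: Liam and Sam.

Vance is a knight; "at least one of Jing, Sam, Sia, Uma, and me is a knave" is true, as required.
Liam is a knave, and the claim "Yusuf is a knave" is indeed False.
Yusuf is a knight, so "it is not the case that Liam is a knight" must be true — and it is.
Jing is a knight; "if Jing is a knight then Yusuf is a knight" is true, as required.
Sam is a knave, so "Yusuf is a knave exactly when Liam and Jing are different types" must be False — and it is.
Since Sia is a knight, "at least two of us are knights" needs to be true, which holds.
Uma is a knight; "at most 2 of Vance, Yusuf, Jing, Sam, Sia, and me are knaves" is true, as required.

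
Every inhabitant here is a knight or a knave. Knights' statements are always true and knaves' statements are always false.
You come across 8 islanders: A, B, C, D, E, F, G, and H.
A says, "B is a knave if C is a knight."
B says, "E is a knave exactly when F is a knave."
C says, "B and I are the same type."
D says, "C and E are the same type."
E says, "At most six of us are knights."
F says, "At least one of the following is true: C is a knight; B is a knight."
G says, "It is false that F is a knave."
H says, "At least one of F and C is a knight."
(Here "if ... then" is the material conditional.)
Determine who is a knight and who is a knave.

Knights: A, B, E, F, G, and H. Knaves: C and D.

A is a knight, so "B is a knave if C is a knight" must be True — and it is.
B (knight): "E is a knave exactly when F is a knave" — True. ✓
As a knave, C's statement "B and I are the same type" should be False; it is.
D (knave): "C and E are the same type" — False. ✓
Since E is a knight, "at most six of us are knights" needs to be True, which holds.
As a knight, F's statement "at least one of the following is true: C is a knight; B is a knight" should be True; it is.
Since G is a knight, "it is false that F is a knave" needs to be True, which holds.
As a knight, H's statement "at least one of F and C is a knight" should be True; it is.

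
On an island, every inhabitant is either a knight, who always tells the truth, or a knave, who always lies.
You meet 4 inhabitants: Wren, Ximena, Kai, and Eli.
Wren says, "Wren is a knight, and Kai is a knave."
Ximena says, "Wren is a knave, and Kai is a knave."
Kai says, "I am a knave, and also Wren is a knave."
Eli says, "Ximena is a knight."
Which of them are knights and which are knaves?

As a knight, Wren's statement "Wren is a knight, and Kai is a knave" should be True; it is.
Ximena is a knave, so "Wren is a knave, and Kai is a knave" must be false — and it is.
As a knave, Kai's statement "I am a knave, and also Wren is a knave" should be false; it is.
Eli (knave): "Ximena is a knight" — false. ✓

Knights: Wren. Knaves: Ximena, Kai, and Eli.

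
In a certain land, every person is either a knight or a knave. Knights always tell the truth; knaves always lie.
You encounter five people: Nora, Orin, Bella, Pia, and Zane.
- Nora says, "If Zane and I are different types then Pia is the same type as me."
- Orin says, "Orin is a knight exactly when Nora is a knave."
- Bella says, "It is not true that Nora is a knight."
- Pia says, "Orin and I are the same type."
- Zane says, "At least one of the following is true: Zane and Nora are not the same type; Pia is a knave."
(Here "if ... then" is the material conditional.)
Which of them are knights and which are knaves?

Nora is a knave, and the claim "if Zane and I are different types then Pia is the same type as me" is indeed False.
Orin is a knight, and the claim "Orin is a knight exactly when Nora is a knave" is indeed True.
Since Bella is a knight, "it is not true that Nora is a knight" needs to be True, which holds.
Since Pia is a knight, "Orin and I are the same type" needs to be True, which holds.
Zane is a knight, and the claim "at least one of the following is true: Zane and Nora are not the same type; Pia is a knave" is indeed True.

Nora is a knave, Orin is a knight, Bella is a knight, Pia is a knight, and Zane is a knight.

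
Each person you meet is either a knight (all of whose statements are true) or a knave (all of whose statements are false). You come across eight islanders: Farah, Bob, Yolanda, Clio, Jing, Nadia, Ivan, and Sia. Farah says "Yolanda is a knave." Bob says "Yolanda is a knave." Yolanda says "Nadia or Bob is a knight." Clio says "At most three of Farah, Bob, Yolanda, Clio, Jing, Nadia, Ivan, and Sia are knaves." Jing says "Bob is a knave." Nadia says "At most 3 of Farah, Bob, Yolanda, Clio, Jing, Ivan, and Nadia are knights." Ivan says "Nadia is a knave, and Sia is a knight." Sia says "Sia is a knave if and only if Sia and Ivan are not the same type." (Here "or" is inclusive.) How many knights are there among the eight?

3

The unique consistent assignment is Farah=knave, Bob=knave, Yolanda=knight, Clio=knave, Jing=knight, Nadia=knight, Ivan=knave, Sia=knave.
That has 3 knights.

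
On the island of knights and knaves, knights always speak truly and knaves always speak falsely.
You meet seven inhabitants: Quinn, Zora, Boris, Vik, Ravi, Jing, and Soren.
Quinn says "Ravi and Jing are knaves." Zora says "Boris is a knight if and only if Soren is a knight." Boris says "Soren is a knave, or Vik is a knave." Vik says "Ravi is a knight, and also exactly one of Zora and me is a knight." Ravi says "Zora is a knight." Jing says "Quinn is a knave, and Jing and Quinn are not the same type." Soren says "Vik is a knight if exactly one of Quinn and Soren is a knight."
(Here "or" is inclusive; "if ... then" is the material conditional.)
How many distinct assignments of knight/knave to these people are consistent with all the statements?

Consistent assignments:
  Quinn=knight, Zora=knave, Boris=knight, Vik=knave, Ravi=knave, Jing=knave, Soren=knave

1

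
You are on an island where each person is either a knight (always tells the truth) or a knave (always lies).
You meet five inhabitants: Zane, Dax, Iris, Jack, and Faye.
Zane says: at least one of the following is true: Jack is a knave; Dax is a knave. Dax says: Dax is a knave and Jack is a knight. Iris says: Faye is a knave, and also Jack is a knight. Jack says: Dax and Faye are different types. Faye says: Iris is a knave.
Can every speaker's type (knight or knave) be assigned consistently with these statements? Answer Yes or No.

Checking all 32 assignments, each has at least one speaker whose statement's truth value contradicts their type.

No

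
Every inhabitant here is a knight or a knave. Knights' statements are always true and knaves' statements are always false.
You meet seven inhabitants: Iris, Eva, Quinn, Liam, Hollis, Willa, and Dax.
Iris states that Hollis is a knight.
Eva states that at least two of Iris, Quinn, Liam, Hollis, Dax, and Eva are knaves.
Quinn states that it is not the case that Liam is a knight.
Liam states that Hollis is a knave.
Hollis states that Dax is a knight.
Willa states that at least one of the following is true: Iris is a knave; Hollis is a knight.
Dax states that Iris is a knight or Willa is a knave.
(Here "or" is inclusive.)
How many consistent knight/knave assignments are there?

1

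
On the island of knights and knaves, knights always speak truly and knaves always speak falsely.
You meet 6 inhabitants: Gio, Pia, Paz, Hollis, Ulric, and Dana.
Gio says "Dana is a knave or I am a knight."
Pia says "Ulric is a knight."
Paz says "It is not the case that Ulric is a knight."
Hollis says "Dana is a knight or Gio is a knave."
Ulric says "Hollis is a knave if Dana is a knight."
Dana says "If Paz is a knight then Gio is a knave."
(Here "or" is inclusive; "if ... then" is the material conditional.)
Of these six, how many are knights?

The unique consistent assignment is Gio=knave, Pia=knave, Paz=knight, Hollis=knight, Ulric=knave, Dana=knight.
That has 3 knights.

3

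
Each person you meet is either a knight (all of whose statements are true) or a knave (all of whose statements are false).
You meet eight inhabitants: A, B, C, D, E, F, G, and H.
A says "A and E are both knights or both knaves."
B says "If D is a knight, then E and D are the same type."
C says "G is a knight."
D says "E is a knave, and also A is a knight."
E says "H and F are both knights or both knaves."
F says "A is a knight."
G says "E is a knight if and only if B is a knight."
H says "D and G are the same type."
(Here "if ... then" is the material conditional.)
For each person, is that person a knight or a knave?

A is a knave, B is a knight, C is a knight, D is a knave, E is a knight, F is a knave, G is a knight, and H is a knave.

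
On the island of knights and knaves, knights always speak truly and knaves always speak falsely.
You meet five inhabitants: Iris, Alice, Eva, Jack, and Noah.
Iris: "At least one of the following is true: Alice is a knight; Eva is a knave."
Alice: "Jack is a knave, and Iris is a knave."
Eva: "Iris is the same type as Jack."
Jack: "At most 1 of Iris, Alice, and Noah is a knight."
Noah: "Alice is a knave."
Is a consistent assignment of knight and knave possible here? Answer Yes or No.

Yes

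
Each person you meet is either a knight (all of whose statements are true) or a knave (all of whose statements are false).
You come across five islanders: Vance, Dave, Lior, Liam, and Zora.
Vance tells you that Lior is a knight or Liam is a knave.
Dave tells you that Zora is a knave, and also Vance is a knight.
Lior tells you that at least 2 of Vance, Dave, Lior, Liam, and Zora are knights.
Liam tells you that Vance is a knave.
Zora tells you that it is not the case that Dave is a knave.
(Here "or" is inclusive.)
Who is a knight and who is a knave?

Vance is a knave, Dave is a knave, Lior is a knave, Liam is a knight, and Zora is a knave.

Vance (knave): "Lior is a knight or Liam is a knave" — false. ✓
Dave (knave): "Zora is a knave, and also Vance is a knight" — false. ✓
Since Lior is a knave, "at least 2 of Vance, Dave, Lior, Liam, and Zora are knights" needs to be false, which holds.
Liam is a knight; "Vance is a knave" is True, as required.
Since Zora is a knave, "it is not the case that Dave is a knave" needs to be false, which holds.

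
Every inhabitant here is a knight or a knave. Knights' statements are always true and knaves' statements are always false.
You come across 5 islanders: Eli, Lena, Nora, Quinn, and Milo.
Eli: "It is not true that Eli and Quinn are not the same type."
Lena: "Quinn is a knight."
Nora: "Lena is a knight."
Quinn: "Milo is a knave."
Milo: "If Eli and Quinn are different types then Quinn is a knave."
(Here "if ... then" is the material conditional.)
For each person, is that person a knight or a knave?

Eli is a knave, Lena is a knight, Nora is a knight, Quinn is a knight, and Milo is a knave.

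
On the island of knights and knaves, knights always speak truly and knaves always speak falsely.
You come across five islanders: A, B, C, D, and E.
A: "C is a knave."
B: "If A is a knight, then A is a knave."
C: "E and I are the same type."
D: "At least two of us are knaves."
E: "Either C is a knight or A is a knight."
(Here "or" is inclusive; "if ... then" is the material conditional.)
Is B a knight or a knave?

Consistent assignments: {A=knight, B=knave, C=knave, D=knight, E=knight}
In every consistent assignment, B is a knave.

B is a knave.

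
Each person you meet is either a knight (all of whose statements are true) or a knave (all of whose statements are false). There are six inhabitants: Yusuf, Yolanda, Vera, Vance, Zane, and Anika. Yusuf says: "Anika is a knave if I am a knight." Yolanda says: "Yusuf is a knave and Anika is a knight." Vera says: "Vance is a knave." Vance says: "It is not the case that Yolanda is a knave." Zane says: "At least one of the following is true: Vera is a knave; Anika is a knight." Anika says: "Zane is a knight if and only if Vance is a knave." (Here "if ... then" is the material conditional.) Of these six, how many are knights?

2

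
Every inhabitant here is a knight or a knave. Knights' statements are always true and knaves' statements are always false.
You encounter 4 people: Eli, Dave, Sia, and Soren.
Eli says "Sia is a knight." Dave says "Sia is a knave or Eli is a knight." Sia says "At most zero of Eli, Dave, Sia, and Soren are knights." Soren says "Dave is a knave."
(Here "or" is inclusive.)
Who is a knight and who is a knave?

Eli is a knave, Dave is a knight, Sia is a knave, and Soren is a knave.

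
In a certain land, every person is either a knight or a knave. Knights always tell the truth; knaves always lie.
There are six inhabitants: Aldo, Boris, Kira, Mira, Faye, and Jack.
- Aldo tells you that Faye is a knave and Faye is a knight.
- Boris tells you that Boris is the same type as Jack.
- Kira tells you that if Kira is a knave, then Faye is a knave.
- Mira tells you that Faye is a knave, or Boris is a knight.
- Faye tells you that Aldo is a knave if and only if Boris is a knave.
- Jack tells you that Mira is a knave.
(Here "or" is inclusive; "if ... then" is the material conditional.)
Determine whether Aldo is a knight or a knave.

Aldo is a knave.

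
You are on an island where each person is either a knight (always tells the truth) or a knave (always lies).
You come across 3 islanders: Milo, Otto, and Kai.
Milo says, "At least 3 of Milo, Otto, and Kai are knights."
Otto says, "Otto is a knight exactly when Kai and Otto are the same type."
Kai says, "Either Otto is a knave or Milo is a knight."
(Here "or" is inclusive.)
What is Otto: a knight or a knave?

Otto is a knight.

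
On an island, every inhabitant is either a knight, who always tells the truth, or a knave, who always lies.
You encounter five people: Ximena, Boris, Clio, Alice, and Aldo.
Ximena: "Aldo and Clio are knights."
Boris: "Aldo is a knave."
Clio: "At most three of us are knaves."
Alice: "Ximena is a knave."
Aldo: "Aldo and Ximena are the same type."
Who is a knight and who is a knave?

Ximena is a knight, Boris is a knave, Clio is a knight, Alice is a knave, and Aldo is a knight.

Ximena is a knight, so "Aldo and Clio are knights" must be true — and it is.
Boris is a knave; "Aldo is a knave" is false, as required.
As a knight, Clio's statement "at most three of us are knaves" should be true; it is.
Since Alice is a knave, "Ximena is a knave" needs to be false, which holds.
Aldo (knight): "Aldo and Ximena are the same type" — true. ✓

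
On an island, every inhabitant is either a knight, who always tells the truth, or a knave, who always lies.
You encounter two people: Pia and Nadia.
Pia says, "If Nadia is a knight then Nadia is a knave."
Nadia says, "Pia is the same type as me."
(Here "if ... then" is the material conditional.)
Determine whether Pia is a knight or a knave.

Pia is a knight.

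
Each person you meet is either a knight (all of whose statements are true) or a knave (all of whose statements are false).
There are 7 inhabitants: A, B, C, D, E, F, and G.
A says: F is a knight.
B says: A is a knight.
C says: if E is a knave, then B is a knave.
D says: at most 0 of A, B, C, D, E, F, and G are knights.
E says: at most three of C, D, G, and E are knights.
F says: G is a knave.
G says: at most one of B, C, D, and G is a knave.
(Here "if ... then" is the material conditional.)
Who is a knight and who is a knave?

A is a knight, B is a knight, C is a knight, D is a knave, E is a knight, F is a knight, and G is a knave.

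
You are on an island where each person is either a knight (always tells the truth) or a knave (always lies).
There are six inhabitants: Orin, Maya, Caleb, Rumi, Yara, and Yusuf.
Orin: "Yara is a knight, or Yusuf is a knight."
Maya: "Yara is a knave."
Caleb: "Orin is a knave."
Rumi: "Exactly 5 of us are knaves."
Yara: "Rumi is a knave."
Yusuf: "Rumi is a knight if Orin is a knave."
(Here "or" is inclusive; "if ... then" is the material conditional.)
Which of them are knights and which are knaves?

Since Orin is a knight, "Yara is a knight, or Yusuf is a knight" needs to be True, which holds.
Maya is a knave, and the claim "Yara is a knave" is indeed false.
Since Caleb is a knave, "Orin is a knave" needs to be false, which holds.
Rumi is a knave; "exactly 5 of us are knaves" is false, as required.
Yara is a knight; "Rumi is a knave" is True, as required.
Yusuf is a knight; "Rumi is a knight if Orin is a knave" is True, as required.

Orin is a knight, Maya is a knave, Caleb is a knave, Rumi is a knave, Yara is a knight, and Yusuf is a knight.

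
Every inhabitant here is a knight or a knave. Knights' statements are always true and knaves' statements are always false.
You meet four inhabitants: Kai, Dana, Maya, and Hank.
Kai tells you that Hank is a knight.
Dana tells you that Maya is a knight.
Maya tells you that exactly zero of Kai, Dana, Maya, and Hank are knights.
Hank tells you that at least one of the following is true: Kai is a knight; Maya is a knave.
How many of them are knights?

2

The unique consistent assignment is Kai=knight, Dana=knave, Maya=knave, Hank=knight.
That has 2 knights.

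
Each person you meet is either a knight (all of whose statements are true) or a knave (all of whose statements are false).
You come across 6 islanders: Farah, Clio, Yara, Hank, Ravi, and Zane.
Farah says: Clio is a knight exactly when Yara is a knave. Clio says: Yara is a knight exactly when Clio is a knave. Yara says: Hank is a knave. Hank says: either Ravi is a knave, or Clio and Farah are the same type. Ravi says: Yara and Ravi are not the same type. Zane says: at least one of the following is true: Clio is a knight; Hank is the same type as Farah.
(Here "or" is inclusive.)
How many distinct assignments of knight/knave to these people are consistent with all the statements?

4

Consistent assignments:
  Farah=knight, Clio=knight, Yara=knave, Hank=knight, Ravi=knight, Zane=knight
  Farah=knight, Clio=knight, Yara=knave, Hank=knight, Ravi=knave, Zane=knight
  Farah=knave, Clio=knave, Yara=knave, Hank=knight, Ravi=knight, Zane=knave
  Farah=knave, Clio=knave, Yara=knave, Hank=knight, Ravi=knave, Zane=knave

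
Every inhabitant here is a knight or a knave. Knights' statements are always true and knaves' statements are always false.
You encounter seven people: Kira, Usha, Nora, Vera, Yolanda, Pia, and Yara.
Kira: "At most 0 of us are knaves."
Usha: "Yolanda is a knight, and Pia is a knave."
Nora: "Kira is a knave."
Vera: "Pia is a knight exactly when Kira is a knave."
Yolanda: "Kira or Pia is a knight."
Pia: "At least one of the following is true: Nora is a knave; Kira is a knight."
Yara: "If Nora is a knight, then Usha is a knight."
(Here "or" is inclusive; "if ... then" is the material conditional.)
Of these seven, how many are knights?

The unique consistent assignment is Kira=knave, Usha=knave, Nora=knight, Vera=knave, Yolanda=knave, Pia=knave, Yara=knave.
That has 1 knight.

1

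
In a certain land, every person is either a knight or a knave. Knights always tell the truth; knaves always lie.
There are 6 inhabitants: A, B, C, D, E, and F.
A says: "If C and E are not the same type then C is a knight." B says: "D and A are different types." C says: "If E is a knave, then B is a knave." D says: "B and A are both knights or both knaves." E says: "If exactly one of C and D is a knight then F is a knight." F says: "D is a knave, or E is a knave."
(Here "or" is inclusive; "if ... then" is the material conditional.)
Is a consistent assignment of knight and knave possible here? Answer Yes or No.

No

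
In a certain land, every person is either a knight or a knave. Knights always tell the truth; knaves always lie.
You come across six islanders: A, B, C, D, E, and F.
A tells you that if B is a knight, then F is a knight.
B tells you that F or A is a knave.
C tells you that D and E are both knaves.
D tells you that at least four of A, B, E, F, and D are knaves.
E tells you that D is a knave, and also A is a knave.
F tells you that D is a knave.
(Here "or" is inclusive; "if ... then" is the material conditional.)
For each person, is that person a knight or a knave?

A (knight): "if B is a knight, then F is a knight" — true. ✓
As a knave, B's statement "F or A is a knave" should be false; it is.
C is a knight, and the claim "D and E are both knaves" is indeed true.
D is a knave, so "at least four of A, B, E, F, and D are knaves" must be false — and it is.
E is a knave; "D is a knave, and also A is a knave" is false, as required.
F is a knight, and the claim "D is a knave" is indeed true.

A is a knight, B is a knave, C is a knight, D is a knave, E is a knave, and F is a knight.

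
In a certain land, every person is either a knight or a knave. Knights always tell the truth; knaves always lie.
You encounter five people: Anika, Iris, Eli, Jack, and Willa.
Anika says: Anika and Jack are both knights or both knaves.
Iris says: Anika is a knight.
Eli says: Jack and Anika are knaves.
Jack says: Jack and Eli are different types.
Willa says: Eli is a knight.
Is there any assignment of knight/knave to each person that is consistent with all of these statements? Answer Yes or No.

Yes

One consistent assignment: Anika=knight, Iris=knight, Eli=knave, Jack=knight, Willa=knave.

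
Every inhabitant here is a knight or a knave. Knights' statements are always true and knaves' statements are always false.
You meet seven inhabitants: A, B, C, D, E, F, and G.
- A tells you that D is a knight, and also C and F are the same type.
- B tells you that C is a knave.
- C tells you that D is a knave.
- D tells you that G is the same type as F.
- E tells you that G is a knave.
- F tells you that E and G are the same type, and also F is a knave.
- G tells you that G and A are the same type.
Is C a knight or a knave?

C is a knave.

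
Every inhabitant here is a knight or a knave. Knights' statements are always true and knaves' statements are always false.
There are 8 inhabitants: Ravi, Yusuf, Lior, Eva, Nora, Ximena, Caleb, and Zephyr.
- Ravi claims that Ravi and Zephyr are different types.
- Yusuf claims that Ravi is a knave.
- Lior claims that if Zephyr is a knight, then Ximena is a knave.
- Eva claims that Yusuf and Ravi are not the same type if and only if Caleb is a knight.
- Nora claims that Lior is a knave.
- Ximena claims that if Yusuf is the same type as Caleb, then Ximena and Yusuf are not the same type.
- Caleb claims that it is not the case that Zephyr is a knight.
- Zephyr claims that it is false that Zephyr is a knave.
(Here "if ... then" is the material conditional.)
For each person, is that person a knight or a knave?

Knights: Ravi, Lior, Eva, Ximena, and Caleb. Knaves: Yusuf, Nora, and Zephyr.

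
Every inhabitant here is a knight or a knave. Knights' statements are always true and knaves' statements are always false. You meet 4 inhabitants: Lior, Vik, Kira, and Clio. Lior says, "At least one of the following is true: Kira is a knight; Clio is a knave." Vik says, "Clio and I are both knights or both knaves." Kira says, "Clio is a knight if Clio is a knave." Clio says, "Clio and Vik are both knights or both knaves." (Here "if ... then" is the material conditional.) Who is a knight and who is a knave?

Suppose Lior is a knave. Then Lior's statement "at least one of the following is true: Kira is a knight; Clio is a knave" would have to be false. Checking the 8 ways to assign the others, none is consistent with every speaker.
(For instance, with Vik=knight, Kira=knight, Clio=knight, Lior's claim "at least one of the following is true: Kira is a knight; Clio is a knave" comes out true where it would need to be false.)
So Lior must be a knight, making "at least one of the following is true: Kira is a knight; Clio is a knave" true. Taking Lior=knight, Vik=knight, Kira=knight, Clio=knight, each remaining statement checks out:
  Vik (knight): "Clio and I are both knights or both knaves" — true. ✓
  Kira (knight): "Clio is a knight if Clio is a knave" — true. ✓
  Clio (knight): "Clio and Vik are both knights or both knaves" — true. ✓
This is the unique consistent assignment.

Knights: Lior, Vik, Kira, and Clio. Knaves: none.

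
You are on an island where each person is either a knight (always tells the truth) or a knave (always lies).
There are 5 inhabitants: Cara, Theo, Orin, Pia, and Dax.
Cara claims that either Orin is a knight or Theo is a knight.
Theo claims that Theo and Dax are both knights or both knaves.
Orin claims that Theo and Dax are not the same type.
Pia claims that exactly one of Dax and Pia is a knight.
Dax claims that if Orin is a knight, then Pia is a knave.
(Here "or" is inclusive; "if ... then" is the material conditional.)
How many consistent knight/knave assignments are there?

0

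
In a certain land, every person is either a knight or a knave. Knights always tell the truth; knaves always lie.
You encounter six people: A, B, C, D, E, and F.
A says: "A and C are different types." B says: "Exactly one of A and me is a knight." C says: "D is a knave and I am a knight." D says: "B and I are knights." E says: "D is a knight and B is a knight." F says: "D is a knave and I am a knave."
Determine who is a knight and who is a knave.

A is a knave, and the claim "A and C are different types" is indeed False.
B is a knight; "exactly one of A and me is a knight" is True, as required.
C (knave): "D is a knave and I am a knight" — False. ✓
D (knight): "B and I are knights" — True. ✓
E is a knight, and the claim "D is a knight and B is a knight" is indeed True.
F is a knave, and the claim "D is a knave and I am a knave" is indeed False.

A is a knave, B is a knight, C is a knave, D is a knight, E is a knight, and F is a knave.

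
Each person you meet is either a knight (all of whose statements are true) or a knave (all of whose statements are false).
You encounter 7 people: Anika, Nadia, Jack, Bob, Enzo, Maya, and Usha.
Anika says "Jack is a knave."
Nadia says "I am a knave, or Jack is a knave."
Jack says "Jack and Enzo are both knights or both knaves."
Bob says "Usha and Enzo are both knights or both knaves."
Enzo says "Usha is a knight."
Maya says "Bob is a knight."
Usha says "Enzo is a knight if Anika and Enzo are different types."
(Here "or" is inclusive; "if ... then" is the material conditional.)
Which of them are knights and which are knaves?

Anika is a knight, Nadia is a knight, Jack is a knave, Bob is a knight, Enzo is a knight, Maya is a knight, and Usha is a knight.

Anika is a knight; "Jack is a knave" is true, as required.
Nadia (knight): "I am a knave, or Jack is a knave" — true. ✓
Jack is a knave; "Jack and Enzo are both knights or both knaves" is false, as required.
Bob (knight): "Usha and Enzo are both knights or both knaves" — true. ✓
Enzo is a knight; "Usha is a knight" is true, as required.
Maya is a knight, so "Bob is a knight" must be true — and it is.
Usha is a knight, so "Enzo is a knight if Anika and Enzo are different types" must be true — and it is.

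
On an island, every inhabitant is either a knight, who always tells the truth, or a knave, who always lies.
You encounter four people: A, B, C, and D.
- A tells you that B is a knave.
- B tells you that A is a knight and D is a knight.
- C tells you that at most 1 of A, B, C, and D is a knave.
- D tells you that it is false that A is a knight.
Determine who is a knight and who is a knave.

A is a knight; "B is a knave" is True, as required.
As a knave, B's statement "A is a knight and D is a knight" should be False; it is.
As a knave, C's statement "at most 1 of A, B, C, and D is a knave" should be False; it is.
As a knave, D's statement "it is false that A is a knight" should be False; it is.

A is a knight, B is a knave, C is a knave, and D is a knave.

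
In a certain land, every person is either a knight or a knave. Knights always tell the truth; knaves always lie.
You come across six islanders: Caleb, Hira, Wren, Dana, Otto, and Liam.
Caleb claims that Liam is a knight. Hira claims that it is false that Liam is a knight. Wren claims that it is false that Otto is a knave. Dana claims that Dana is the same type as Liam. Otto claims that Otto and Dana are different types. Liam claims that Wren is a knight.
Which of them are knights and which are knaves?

Caleb is a knight, Hira is a knave, Wren is a knight, Dana is a knave, Otto is a knight, and Liam is a knight.

Since Caleb is a knight, "Liam is a knight" needs to be True, which holds.
Hira (knave): "it is false that Liam is a knight" — false. ✓
As a knight, Wren's statement "it is false that Otto is a knave" should be True; it is.
Dana is a knave; "Dana is the same type as Liam" is false, as required.
As a knight, Otto's statement "Otto and Dana are different types" should be True; it is.
Since Liam is a knight, "Wren is a knight" needs to be True, which holds.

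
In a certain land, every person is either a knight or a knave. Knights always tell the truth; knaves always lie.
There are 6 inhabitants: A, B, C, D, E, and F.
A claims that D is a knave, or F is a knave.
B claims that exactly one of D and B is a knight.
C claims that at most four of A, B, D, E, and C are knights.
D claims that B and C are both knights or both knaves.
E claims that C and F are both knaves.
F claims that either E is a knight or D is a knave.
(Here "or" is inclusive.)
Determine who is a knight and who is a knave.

A is a knight, B is a knave, C is a knight, D is a knave, E is a knave, and F is a knight.

As a knight, A's statement "D is a knave, or F is a knave" should be True; it is.
B (knave): "exactly one of D and B is a knight" — False. ✓
C is a knight, and the claim "at most four of A, B, D, E, and C are knights" is indeed True.
D is a knave; "B and C are both knights or both knaves" is False, as required.
E is a knave, so "C and F are both knaves" must be False — and it is.
F is a knight; "either E is a knight or D is a knave" is True, as required.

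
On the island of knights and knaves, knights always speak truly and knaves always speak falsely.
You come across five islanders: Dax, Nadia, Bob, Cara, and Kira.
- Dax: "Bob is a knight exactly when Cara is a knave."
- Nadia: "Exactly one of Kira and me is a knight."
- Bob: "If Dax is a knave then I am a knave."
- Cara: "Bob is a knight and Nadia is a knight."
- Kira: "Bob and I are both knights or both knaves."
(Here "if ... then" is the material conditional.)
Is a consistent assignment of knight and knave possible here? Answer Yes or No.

Yes

One consistent assignment: Dax=knight, Nadia=knave, Bob=knight, Cara=knave, Kira=knave.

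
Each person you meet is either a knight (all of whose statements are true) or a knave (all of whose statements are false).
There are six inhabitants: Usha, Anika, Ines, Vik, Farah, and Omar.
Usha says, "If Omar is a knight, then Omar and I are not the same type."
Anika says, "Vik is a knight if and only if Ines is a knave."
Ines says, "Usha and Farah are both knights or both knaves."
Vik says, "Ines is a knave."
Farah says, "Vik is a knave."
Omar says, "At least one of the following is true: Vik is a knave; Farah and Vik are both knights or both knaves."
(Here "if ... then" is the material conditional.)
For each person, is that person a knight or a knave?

Usha is a knight; "if Omar is a knight, then Omar and I are not the same type" is True, as required.
Anika is a knight, so "Vik is a knight if and only if Ines is a knave" must be True — and it is.
As a knave, Ines's statement "Usha and Farah are both knights or both knaves" should be False; it is.
Since Vik is a knight, "Ines is a knave" needs to be True, which holds.
Farah is a knave, and the claim "Vik is a knave" is indeed False.
Omar (knave): "at least one of the following is true: Vik is a knave; Farah and Vik are both knights or both knaves" — False. ✓

Knights: Usha, Anika, and Vik. Knaves: Ines, Farah, and Omar.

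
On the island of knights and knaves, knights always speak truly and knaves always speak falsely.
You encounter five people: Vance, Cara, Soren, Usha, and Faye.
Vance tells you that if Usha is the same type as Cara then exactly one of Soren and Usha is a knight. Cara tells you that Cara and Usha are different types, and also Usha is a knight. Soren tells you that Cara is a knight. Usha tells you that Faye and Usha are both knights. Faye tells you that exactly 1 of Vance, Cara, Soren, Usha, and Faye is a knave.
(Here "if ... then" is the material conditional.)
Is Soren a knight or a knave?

Soren is a knave.

Consistent assignments: {Vance=knave, Cara=knave, Soren=knave, Usha=knave, Faye=knave}
In every consistent assignment, Soren is a knave.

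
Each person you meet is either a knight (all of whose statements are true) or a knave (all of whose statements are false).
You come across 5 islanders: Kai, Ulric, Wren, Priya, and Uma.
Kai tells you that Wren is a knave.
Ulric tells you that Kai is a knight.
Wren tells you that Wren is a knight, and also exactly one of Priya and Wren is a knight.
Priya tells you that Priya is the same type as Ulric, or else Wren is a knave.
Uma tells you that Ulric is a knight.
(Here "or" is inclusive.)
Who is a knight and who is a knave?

Suppose Kai is a knave. Then Kai's statement "Wren is a knave" would have to be false. Checking the 16 ways to assign the others, none is consistent with every speaker.
(For instance, with Ulric=knight, Wren=knave, Priya=knight, Uma=knight, Kai's claim "Wren is a knave" comes out true where it would need to be false.)
So Kai must be a knight, making "Wren is a knave" true. Taking Kai=knight, Ulric=knight, Wren=knave, Priya=knight, Uma=knight, each remaining statement checks out:
  Ulric (knight): "Kai is a knight" — true. ✓
  Wren (knave): "Wren is a knight, and also exactly one of Priya and Wren is a knight" — false. ✓
  Priya (knight): "Priya is the same type as Ulric, or else Wren is a knave" — true. ✓
  Uma (knight): "Ulric is a knight" — true. ✓
This is the unique consistent assignment.

Knights: Kai, Ulric, Priya, and Uma. Knaves: Wren.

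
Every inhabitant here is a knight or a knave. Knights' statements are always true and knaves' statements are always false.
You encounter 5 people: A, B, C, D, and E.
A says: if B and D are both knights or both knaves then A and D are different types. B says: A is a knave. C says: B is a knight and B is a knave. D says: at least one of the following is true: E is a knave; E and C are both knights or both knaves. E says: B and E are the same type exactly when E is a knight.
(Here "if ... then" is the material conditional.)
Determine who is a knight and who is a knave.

A is a knight, B is a knave, C is a knave, D is a knight, and E is a knave.

As a knight, A's statement "if B and D are both knights or both knaves then A and D are different types" should be True; it is.
B is a knave, so "A is a knave" must be False — and it is.
As a knave, C's statement "B is a knight and B is a knave" should be False; it is.
D is a knight; "at least one of the following is true: E is a knave; E and C are both knights or both knaves" is True, as required.
Since E is a knave, "B and E are the same type exactly when E is a knight" needs to be False, which holds.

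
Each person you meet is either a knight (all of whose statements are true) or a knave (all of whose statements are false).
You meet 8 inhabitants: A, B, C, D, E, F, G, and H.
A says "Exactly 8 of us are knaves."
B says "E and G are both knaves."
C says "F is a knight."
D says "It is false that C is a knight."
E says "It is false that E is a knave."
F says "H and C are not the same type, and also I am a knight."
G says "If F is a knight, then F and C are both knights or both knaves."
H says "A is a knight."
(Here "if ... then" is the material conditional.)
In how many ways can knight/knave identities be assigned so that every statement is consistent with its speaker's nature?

4

Consistent assignments:
  A=knave, B=knave, C=knight, D=knave, E=knight, F=knight, G=knight, H=knave
  A=knave, B=knave, C=knight, D=knave, E=knave, F=knight, G=knight, H=knave
  A=knave, B=knave, C=knave, D=knight, E=knight, F=knave, G=knight, H=knave
  A=knave, B=knave, C=knave, D=knight, E=knave, F=knave, G=knight, H=knave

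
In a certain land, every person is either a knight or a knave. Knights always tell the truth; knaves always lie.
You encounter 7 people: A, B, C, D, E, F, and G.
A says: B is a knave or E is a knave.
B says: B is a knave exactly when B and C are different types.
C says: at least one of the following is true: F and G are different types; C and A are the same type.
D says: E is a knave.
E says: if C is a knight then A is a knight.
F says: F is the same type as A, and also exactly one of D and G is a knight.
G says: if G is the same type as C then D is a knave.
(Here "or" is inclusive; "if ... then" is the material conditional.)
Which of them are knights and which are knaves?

Knights: A, E, F, and G. Knaves: B, C, and D.

A (knight): "B is a knave or E is a knave" — True. ✓
B is a knave, and the claim "B is a knave exactly when B and C are different types" is indeed false.
As a knave, C's statement "at least one of the following is true: F and G are different types; C and A are the same type" should be false; it is.
D is a knave; "E is a knave" is false, as required.
As a knight, E's statement "if C is a knight then A is a knight" should be True; it is.
Since F is a knight, "F is the same type as A, and also exactly one of D and G is a knight" needs to be True, which holds.
G is a knight, so "if G is the same type as C then D is a knave" must be True — and it is.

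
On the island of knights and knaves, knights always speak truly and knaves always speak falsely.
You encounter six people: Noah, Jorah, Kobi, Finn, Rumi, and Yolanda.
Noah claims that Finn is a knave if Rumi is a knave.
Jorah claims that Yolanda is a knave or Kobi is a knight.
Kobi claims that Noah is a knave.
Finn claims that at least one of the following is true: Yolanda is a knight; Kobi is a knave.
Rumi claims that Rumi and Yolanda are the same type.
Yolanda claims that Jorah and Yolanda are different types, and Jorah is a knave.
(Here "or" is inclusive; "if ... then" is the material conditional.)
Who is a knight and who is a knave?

Noah is a knight; "Finn is a knave if Rumi is a knave" is True, as required.
Jorah is a knave; "Yolanda is a knave or Kobi is a knight" is false, as required.
Kobi is a knave, and the claim "Noah is a knave" is indeed false.
As a knight, Finn's statement "at least one of the following is true: Yolanda is a knight; Kobi is a knave" should be True; it is.
Rumi is a knight; "Rumi and Yolanda are the same type" is True, as required.
Yolanda is a knight; "Jorah and Yolanda are different types, and Jorah is a knave" is True, as required.

Knights: Noah, Finn, Rumi, and Yolanda. Knaves: Jorah and Kobi.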